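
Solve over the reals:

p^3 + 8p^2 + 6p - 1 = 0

Possible rational roots are divisors of -1. Testing p = -1 gives 0, so (p + 1) is a factor.
Divide: p^3 + 8p^2 + 6p - 1 = (p + 1)(p^2 + 7p - 1).
Apply the quadratic formula to p^2 + 7p - 1 = 0: p = (-7 +/- sqrt(53))/2, i.e. p ~= 0.1401 or p ~= -7.1401.

p = -7.1401 or p = -1 or p = 0.1401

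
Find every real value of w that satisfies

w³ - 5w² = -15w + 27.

Rearrange: w³ - 5w² + 15w - 27 = 0.
Possible rational roots are divisors of -27. Testing w = 3 gives 0, so (w - 3) is a factor.
Divide: w³ - 5w² + 15w - 27 = (w - 3)(w² - 2w + 9).
The quadratic w² - 2w + 9 has discriminant -32 < 0, so no further real roots.

w = 3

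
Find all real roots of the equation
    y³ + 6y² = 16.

Rearrange: y³ + 6y² - 16 = 0.
Possible rational roots are divisors of -16. Testing y = -2 gives 0, so (y + 2) is a factor.
Divide: y³ + 6y² - 16 = (y + 2)(y² + 4y - 8).
Apply the quadratic formula to y² + 4y - 8 = 0: y = (-4 ± √48)/2, i.e. y ≈ 1.4641 or y ≈ -5.4641.

y = -5.4641 or y = -2 or y = 1.4641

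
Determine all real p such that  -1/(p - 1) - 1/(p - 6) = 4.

p = 0.7375 or p = 5.7625

Multiply both sides by (p - 1)(p - 6):
-(p - 6) - (p - 1) = 4(p - 1)(p - 6).
Expand and collect terms: 4p² - 26p + 17 = 0.
By the quadratic formula, p = (26 ± √404) / 8, so p ≈ 5.7625 or p ≈ 0.7375.
Neither value makes a denominator zero (p ≠ 1, p ≠ 6), so both are valid.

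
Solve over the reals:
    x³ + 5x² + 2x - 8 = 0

Possible rational roots are divisors of -8. Testing x = -4 gives 0, so (x + 4) is a factor.
Divide: x³ + 5x² + 2x - 8 = (x + 4)(x² + x - 2).
Factor the quadratic: x = 1 or x = -2.

x = -4 or x = -2 or x = 1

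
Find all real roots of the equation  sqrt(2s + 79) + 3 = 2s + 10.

Isolate the radical: sqrt(2s + 79) = 2s + 7.
Square both sides: 2s + 79 = (2s + 7)^2.
Expand and rearrange: 4s^2 + 26s - 30 = 0.
Solving gives s = 1 or s = -7.5.
Check each candidate in the original equation:
  s = 1: sqrt(81) = 9, while 2s + 7 = 9 — valid.
  s = -7.5: sqrt(64) = 8, while 2s + 7 = -8 — extraneous.

s = 1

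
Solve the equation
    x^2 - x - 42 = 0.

x = -6 or x = 7

Factor: (x - 7)(x + 6) = 0.
So x = 7 or x = -6.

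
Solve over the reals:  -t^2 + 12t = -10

t = -0.7823 or t = 12.7823

Rearrange to standard form: -t^2 + 12t + 10 = 0.
Discriminant: (12)^2 - 4*(-1)*10 = 184.
Quadratic formula: t = (-12 +/- sqrt(184)) / (-2).
So t = 6 - sqrt(46) ~= -0.7823 or t = 6 + sqrt(46) ~= 12.7823.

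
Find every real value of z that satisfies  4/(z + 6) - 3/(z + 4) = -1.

Multiply both sides by (z + 6)(z + 4):
4(z + 4) - 3(z + 6) = -(z + 6)(z + 4).
Expand and collect terms: -z^2 - 11z - 22 = 0.
By the quadratic formula, z = (11 +/- sqrt(33)) / -2, so z ~= -8.3723 or z ~= -2.6277.
Neither value makes a denominator zero (z != -6, z != -4), so both are valid.

z = -8.3723 or z = -2.6277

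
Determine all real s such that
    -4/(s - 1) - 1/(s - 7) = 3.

Multiply both sides by (s - 1)(s - 7):
-4(s - 7) - (s - 1) = 3(s - 1)(s - 7).
Expand and collect terms: 3s^2 - 19s - 8 = 0.
By the quadratic formula, s = (19 +/- sqrt(457)) / 6, so s ~= 6.7296 or s ~= -0.3963.
Neither value makes a denominator zero (s != 1, s != 7), so both are valid.

s = -0.3963 or s = 6.7296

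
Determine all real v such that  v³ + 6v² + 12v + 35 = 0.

Possible rational roots are divisors of 35. Testing v = -5 gives 0, so (v + 5) is a factor.
Divide: v³ + 6v² + 12v + 35 = (v + 5)(v² + v + 7).
The quadratic v² + v + 7 has discriminant -27 < 0, so no further real roots.

v = -5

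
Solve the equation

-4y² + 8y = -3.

Rearrange to standard form: -4y² + 8y + 3 = 0.
Discriminant: (8)² − 4·(-4)·3 = 112.
Quadratic formula: y = (-8 ± √112) / (-8).
So y = 1 - √(7)/2 ≈ -0.3229 or y = 1 + √(7)/2 ≈ 2.3229.

y = -0.3229 or y = 2.3229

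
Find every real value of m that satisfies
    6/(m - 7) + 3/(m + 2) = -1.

m = -7.1962 or m = 3.1962

Multiply both sides by (m - 7)(m + 2):
6(m + 2) + 3(m - 7) = -(m - 7)(m + 2).
Expand and collect terms: -m² - 4m + 23 = 0.
By the quadratic formula, m = (4 ± √108) / -2, so m ≈ -7.1962 or m ≈ 3.1962.
Neither value makes a denominator zero (m ≠ 7, m ≠ -2), so both are valid.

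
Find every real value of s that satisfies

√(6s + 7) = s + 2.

Square both sides: 6s + 7 = (s + 2)².
Expand and rearrange: s² - 2s - 3 = 0.
Solving gives s = 3 or s = -1.
Check each candidate in the original equation:
  s = 3: √(25) = 5, while s + 2 = 5 — valid.
  s = -1: √(1) = 1, while s + 2 = 1 — valid.

s = -1 or s = 3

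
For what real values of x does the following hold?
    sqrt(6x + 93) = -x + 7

x = -2

Square both sides: 6x + 93 = (-x + 7)^2.
Expand and rearrange: x^2 - 20x - 44 = 0.
Solving gives x = 22 or x = -2.
Check each candidate in the original equation:
  x = 22: sqrt(225) = 15, while -x + 7 = -15 — extraneous.
  x = -2: sqrt(81) = 9, while -x + 7 = 9 — valid.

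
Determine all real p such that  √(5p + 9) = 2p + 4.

Square both sides: 5p + 9 = (2p + 4)².
Expand and rearrange: 4p² + 11p + 7 = 0.
Solving gives p = -1 or p = -1.75.
Check each candidate in the original equation:
  p = -1: √(4) = 2, while 2p + 4 = 2 — valid.
  p = -1.75: √(0.25) = 0.5, while 2p + 4 = 0.5 — valid.

p = -1.75 or p = -1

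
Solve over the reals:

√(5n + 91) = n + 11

n = -2

Square both sides: 5n + 91 = (n + 11)².
Expand and rearrange: n² + 17n + 30 = 0.
Solving gives n = -2 or n = -15.
Check each candidate in the original equation:
  n = -2: √(81) = 9, while n + 11 = 9 — valid.
  n = -15: √(16) = 4, while n + 11 = -4 — extraneous.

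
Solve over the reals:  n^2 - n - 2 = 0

n = -1 or n = 2

Factor: (n - 2)(n + 1) = 0.
So n = 2 or n = -1.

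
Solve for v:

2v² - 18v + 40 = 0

Factor: 2(v - 4)(v - 5) = 0.
So v = 4 or v = 5.

v = 4 or v = 5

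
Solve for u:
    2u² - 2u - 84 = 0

u = -6 or u = 7

Factor: 2(u + 6)(u - 7) = 0.
So u = -6 or u = 7.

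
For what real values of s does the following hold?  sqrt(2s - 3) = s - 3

s = 6

Square both sides: 2s - 3 = (s - 3)^2.
Expand and rearrange: s^2 - 8s + 12 = 0.
Solving gives s = 6 or s = 2.
Check each candidate in the original equation:
  s = 6: sqrt(9) = 3, while s - 3 = 3 — valid.
  s = 2: sqrt(1) = 1, while s - 3 = -1 — extraneous.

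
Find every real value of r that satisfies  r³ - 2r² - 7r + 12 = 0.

Possible rational roots are divisors of 12. Testing r = 3 gives 0, so (r - 3) is a factor.
Divide: r³ - 2r² - 7r + 12 = (r - 3)(r² + r - 4).
Apply the quadratic formula to r² + r - 4 = 0: r = (-1 ± √17)/2, i.e. r ≈ 1.5616 or r ≈ -2.5616.

r = -2.5616 or r = 1.5616 or r = 3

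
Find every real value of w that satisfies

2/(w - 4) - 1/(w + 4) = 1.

w = -4.8151 or w = 5.8151

Multiply both sides by (w - 4)(w + 4):
2(w + 4) - (w - 4) = (w - 4)(w + 4).
Expand and collect terms: w² - w - 28 = 0.
By the quadratic formula, w = (1 ± √113) / 2, so w ≈ 5.8151 or w ≈ -4.8151.
Neither value makes a denominator zero (w ≠ 4, w ≠ -4), so both are valid.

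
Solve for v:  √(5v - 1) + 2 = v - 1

v = 10

Isolate the radical: √(5v - 1) = v - 3.
Square both sides: 5v - 1 = (v - 3)².
Expand and rearrange: v² - 11v + 10 = 0.
Solving gives v = 10 or v = 1.
Check each candidate in the original equation:
  v = 10: √(49) = 7, while v - 3 = 7 — valid.
  v = 1: √(4) = 2, while v - 3 = -2 — extraneous.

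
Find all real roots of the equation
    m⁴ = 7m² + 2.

Let u = m². The equation becomes u² - 7u - 2 = 0.
By the quadratic formula, u = 7/2 + √(57)/2 or u = 7/2 - √(57)/2.
m² = 7/2 + √(57)/2 gives m = ±√(7/2 + √(57)/2) ≈ ±2.6972.
m² = 7/2 - √(57)/2 < 0 has no real solution.

m = -2.6972 or m = 2.6972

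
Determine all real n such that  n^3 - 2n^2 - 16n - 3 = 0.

n = -3 or n = -0.1926 or n = 5.1926

Possible rational roots are divisors of -3. Testing n = -3 gives 0, so (n + 3) is a factor.
Divide: n^3 - 2n^2 - 16n - 3 = (n + 3)(n^2 - 5n - 1).
Apply the quadratic formula to n^2 - 5n - 1 = 0: n = (5 +/- sqrt(29))/2, i.e. n ~= 5.1926 or n ~= -0.1926.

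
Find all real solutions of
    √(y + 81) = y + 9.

Square both sides: y + 81 = (y + 9)².
Expand and rearrange: y² + 17y = 0.
Solving gives y = 0 or y = -17.
Check each candidate in the original equation:
  y = 0: √(81) = 9, while y + 9 = 9 — valid.
  y = -17: √(64) = 8, while y + 9 = -8 — extraneous.

y = 0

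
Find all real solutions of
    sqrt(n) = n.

n = 0 or n = 1

Square both sides: n = (n)^2.
Expand and rearrange: n^2 - n = 0.
Solving gives n = 1 or n = 0.
Check each candidate in the original equation:
  n = 1: sqrt(1) = 1, while n = 1 — valid.
  n = 0: sqrt(0) = 0, while n = 0 — valid.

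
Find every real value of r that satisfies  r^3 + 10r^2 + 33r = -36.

r = -4 or r = -3

Rearrange: r^3 + 10r^2 + 33r + 36 = 0.
Possible rational roots are divisors of 36. Testing r = -4 gives 0, so (r + 4) is a factor.
Divide: r^3 + 10r^2 + 33r + 36 = (r + 4)(r^2 + 6r + 9).
The quadratic has the repeated root r = -3.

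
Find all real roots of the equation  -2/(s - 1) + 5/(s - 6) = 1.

Multiply both sides by (s - 1)(s - 6):
-2(s - 6) + 5(s - 1) = (s - 1)(s - 6).
Expand and collect terms: s^2 - 10s - 1 = 0.
By the quadratic formula, s = (10 +/- sqrt(104)) / 2, so s ~= 10.099 or s ~= -0.099.
Neither value makes a denominator zero (s != 1, s != 6), so both are valid.

s = -0.099 or s = 10.099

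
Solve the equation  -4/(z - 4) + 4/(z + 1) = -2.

Multiply both sides by (z - 4)(z + 1):
-4(z + 1) + 4(z - 4) = -2(z - 4)(z + 1).
Expand and collect terms: -2z² + 6z + 28 = 0.
By the quadratic formula, z = (-6 ± √260) / -4, so z ≈ -2.5311 or z ≈ 5.5311.
Neither value makes a denominator zero (z ≠ 4, z ≠ -1), so both are valid.

z = -2.5311 or z = 5.5311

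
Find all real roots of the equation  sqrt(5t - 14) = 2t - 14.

Square both sides: 5t - 14 = (2t - 14)^2.
Expand and rearrange: 4t^2 - 61t + 210 = 0.
Solving gives t = 10 or t = 5.25.
Check each candidate in the original equation:
  t = 10: sqrt(36) = 6, while 2t - 14 = 6 — valid.
  t = 5.25: sqrt(12.25) = 3.5, while 2t - 14 = -3.5 — extraneous.

t = 10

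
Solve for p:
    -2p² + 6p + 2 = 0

Discriminant: (6)² − 4·(-2)·2 = 52.
Quadratic formula: p = (-6 ± √52) / (-4).
So p = 3/2 - √(13)/2 ≈ -0.3028 or p = 3/2 + √(13)/2 ≈ 3.3028.

p = -0.3028 or p = 3.3028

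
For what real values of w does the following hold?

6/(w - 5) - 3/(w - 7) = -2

Multiply both sides by (w - 5)(w - 7):
6(w - 7) - 3(w - 5) = -2(w - 5)(w - 7).
Expand and collect terms: -2w^2 + 21w - 43 = 0.
By the quadratic formula, w = (-21 +/- sqrt(97)) / -4, so w ~= 2.7878 or w ~= 7.7122.
Neither value makes a denominator zero (w != 5, w != 7), so both are valid.

w = 2.7878 or w = 7.7122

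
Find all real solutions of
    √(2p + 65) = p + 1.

p = 8

Square both sides: 2p + 65 = (p + 1)².
Expand and rearrange: p² - 64 = 0.
Solving gives p = 8 or p = -8.
Check each candidate in the original equation:
  p = 8: √(81) = 9, while p + 1 = 9 — valid.
  p = -8: √(49) = 7, while p + 1 = -7 — extraneous.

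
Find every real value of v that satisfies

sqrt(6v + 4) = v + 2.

v = 0 or v = 2

Square both sides: 6v + 4 = (v + 2)^2.
Expand and rearrange: v^2 - 2v = 0.
Solving gives v = 2 or v = 0.
Check each candidate in the original equation:
  v = 2: sqrt(16) = 4, while v + 2 = 4 — valid.
  v = 0: sqrt(4) = 2, while v + 2 = 2 — valid.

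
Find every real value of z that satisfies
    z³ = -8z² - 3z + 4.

z = -7.5311 or z = -1 or z = 0.5311

Rearrange: z³ + 8z² + 3z - 4 = 0.
Possible rational roots are divisors of -4. Testing z = -1 gives 0, so (z + 1) is a factor.
Divide: z³ + 8z² + 3z - 4 = (z + 1)(z² + 7z - 4).
Apply the quadratic formula to z² + 7z - 4 = 0: z = (-7 ± √65)/2, i.e. z ≈ 0.5311 or z ≈ -7.5311.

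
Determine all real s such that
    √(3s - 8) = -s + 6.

Square both sides: 3s - 8 = (-s + 6)².
Expand and rearrange: s² - 15s + 44 = 0.
Solving gives s = 11 or s = 4.
Check each candidate in the original equation:
  s = 11: √(25) = 5, while -s + 6 = -5 — extraneous.
  s = 4: √(4) = 2, while -s + 6 = 2 — valid.

s = 4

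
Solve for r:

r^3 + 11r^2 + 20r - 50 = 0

r = -7.3589 or r = -5 or r = 1.3589

Possible rational roots are divisors of -50. Testing r = -5 gives 0, so (r + 5) is a factor.
Divide: r^3 + 11r^2 + 20r - 50 = (r + 5)(r^2 + 6r - 10).
Apply the quadratic formula to r^2 + 6r - 10 = 0: r = (-6 +/- sqrt(76))/2, i.e. r ~= 1.3589 or r ~= -7.3589.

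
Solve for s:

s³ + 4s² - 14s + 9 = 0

s = -6.4051 or s = 1 or s = 1.4051

Possible rational roots are divisors of 9. Testing s = 1 gives 0, so (s - 1) is a factor.
Divide: s³ + 4s² - 14s + 9 = (s - 1)(s² + 5s - 9).
Apply the quadratic formula to s² + 5s - 9 = 0: s = (-5 ± √61)/2, i.e. s ≈ 1.4051 or s ≈ -6.4051.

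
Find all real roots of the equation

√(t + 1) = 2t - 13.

Square both sides: t + 1 = (2t - 13)².
Expand and rearrange: 4t² - 53t + 168 = 0.
Solving gives t = 8 or t = 5.25.
Check each candidate in the original equation:
  t = 8: √(9) = 3, while 2t - 13 = 3 — valid.
  t = 5.25: √(6.25) = 2.5, while 2t - 13 = -2.5 — extraneous.

t = 8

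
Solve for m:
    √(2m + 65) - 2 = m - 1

m = 8

Isolate the radical: √(2m + 65) = m + 1.
Square both sides: 2m + 65 = (m + 1)².
Expand and rearrange: m² - 64 = 0.
Solving gives m = 8 or m = -8.
Check each candidate in the original equation:
  m = 8: √(81) = 9, while m + 1 = 9 — valid.
  m = -8: √(49) = 7, while m + 1 = -7 — extraneous.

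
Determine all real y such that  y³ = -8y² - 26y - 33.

Rearrange: y³ + 8y² + 26y + 33 = 0.
Possible rational roots are divisors of 33. Testing y = -3 gives 0, so (y + 3) is a factor.
Divide: y³ + 8y² + 26y + 33 = (y + 3)(y² + 5y + 11).
The quadratic y² + 5y + 11 has discriminant -19 < 0, so no further real roots.

y = -3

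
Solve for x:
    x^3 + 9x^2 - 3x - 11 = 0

x = -9.1962 or x = -1 or x = 1.1962

Possible rational roots are divisors of -11. Testing x = -1 gives 0, so (x + 1) is a factor.
Divide: x^3 + 9x^2 - 3x - 11 = (x + 1)(x^2 + 8x - 11).
Apply the quadratic formula to x^2 + 8x - 11 = 0: x = (-8 +/- sqrt(108))/2, i.e. x ~= 1.1962 or x ~= -9.1962.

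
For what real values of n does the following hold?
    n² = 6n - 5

Bring every term to one side: n² - 6n + 5 = 0.
Factor: (n - 5)(n - 1) = 0.
So n = 5 or n = 1.

n = 1 or n = 5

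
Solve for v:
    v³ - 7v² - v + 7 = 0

Possible rational roots are divisors of 7. Testing v = 1 gives 0, so (v - 1) is a factor.
Divide: v³ - 7v² - v + 7 = (v - 1)(v² - 6v - 7).
Factor the quadratic: v = 7 or v = -1.

v = -1 or v = 1 or v = 7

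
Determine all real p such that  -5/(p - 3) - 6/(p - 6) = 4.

p = 1.1845 or p = 5.0655

Multiply both sides by (p - 3)(p - 6):
-5(p - 6) - 6(p - 3) = 4(p - 3)(p - 6).
Expand and collect terms: 4p^2 - 25p + 24 = 0.
By the quadratic formula, p = (25 +/- sqrt(241)) / 8, so p ~= 5.0655 or p ~= 1.1845.
Neither value makes a denominator zero (p != 3, p != 6), so both are valid.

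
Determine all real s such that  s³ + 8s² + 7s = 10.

s = -6.7417 or s = -2 or s = 0.7417

Rearrange: s³ + 8s² + 7s - 10 = 0.
Possible rational roots are divisors of -10. Testing s = -2 gives 0, so (s + 2) is a factor.
Divide: s³ + 8s² + 7s - 10 = (s + 2)(s² + 6s - 5).
Apply the quadratic formula to s² + 6s - 5 = 0: s = (-6 ± √56)/2, i.e. s ≈ 0.7417 or s ≈ -6.7417.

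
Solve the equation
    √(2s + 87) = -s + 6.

s = -3

Square both sides: 2s + 87 = (-s + 6)².
Expand and rearrange: s² - 14s - 51 = 0.
Solving gives s = 17 or s = -3.
Check each candidate in the original equation:
  s = 17: √(121) = 11, while -s + 6 = -11 — extraneous.
  s = -3: √(81) = 9, while -s + 6 = 9 — valid.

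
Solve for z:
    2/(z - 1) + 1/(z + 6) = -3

Multiply both sides by (z - 1)(z + 6):
2(z + 6) + (z - 1) = -3(z - 1)(z + 6).
Expand and collect terms: -3z^2 - 18z + 7 = 0.
By the quadratic formula, z = (18 +/- sqrt(408)) / -6, so z ~= -6.3665 or z ~= 0.3665.
Neither value makes a denominator zero (z != 1, z != -6), so both are valid.

z = -6.3665 or z = 0.3665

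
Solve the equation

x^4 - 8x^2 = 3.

x = -2.8912 or x = 2.8912

Let u = x^2. The equation becomes u^2 - 8u - 3 = 0.
By the quadratic formula, u = 4 + sqrt(19) or u = 4 - sqrt(19).
x^2 = 4 + sqrt(19) gives x = +/-sqrt(4 + sqrt(19)) ~= +/-2.8912.
x^2 = 4 - sqrt(19) < 0 has no real solution.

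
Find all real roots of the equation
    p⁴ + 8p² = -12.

Let u = p². The equation becomes u² + 8u + 12 = 0.
Factor: (u + 2)(u + 6) = 0, so u = -2 or u = -6.
p² = -2 < 0 has no real solution.
p² = -6 < 0 has no real solution.

No real solutions.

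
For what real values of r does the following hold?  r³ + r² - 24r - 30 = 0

Possible rational roots are divisors of -30. Testing r = 5 gives 0, so (r - 5) is a factor.
Divide: r³ + r² - 24r - 30 = (r - 5)(r² + 6r + 6).
Apply the quadratic formula to r² + 6r + 6 = 0: r = (-6 ± √12)/2, i.e. r ≈ -1.2679 or r ≈ -4.7321.

r = -4.7321 or r = -1.2679 or r = 5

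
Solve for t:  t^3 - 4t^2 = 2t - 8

Rearrange: t^3 - 4t^2 - 2t + 8 = 0.
Possible rational roots are divisors of 8. Testing t = 4 gives 0, so (t - 4) is a factor.
Divide: t^3 - 4t^2 - 2t + 8 = (t - 4)(t^2 - 2).
Apply the quadratic formula to t^2 - 2 = 0: t = (0 +/- sqrt(8))/2, i.e. t ~= 1.4142 or t ~= -1.4142.

t = -1.4142 or t = 1.4142 or t = 4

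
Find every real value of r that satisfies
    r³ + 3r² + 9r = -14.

r = -2

Rearrange: r³ + 3r² + 9r + 14 = 0.
Possible rational roots are divisors of 14. Testing r = -2 gives 0, so (r + 2) is a factor.
Divide: r³ + 3r² + 9r + 14 = (r + 2)(r² + r + 7).
The quadratic r² + r + 7 has discriminant -27 < 0, so no further real roots.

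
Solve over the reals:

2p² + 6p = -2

p = -2.618 or p = -0.382

Rearrange to standard form: 2p² + 6p + 2 = 0.
Discriminant: (6)² − 4·2·2 = 20.
Quadratic formula: p = (-6 ± √20) / 4.
So p = -3/2 + √(5)/2 ≈ -0.382 or p = -3/2 - √(5)/2 ≈ -2.618.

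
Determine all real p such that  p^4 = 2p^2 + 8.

Let u = p^2. The equation becomes u^2 - 2u - 8 = 0.
Factor: (u + 2)(u - 4) = 0, so u = -2 or u = 4.
p^2 = -2 < 0 has no real solution.
p^2 = 4 gives p = +/-2.

p = -2 or p = 2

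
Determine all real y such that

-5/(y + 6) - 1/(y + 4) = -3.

y = -4.8165 or y = -3.1835

Multiply both sides by (y + 6)(y + 4):
-5(y + 4) - (y + 6) = -3(y + 6)(y + 4).
Expand and collect terms: -3y² - 24y - 46 = 0.
By the quadratic formula, y = (24 ± √24) / -6, so y ≈ -4.8165 or y ≈ -3.1835.
Neither value makes a denominator zero (y ≠ -6, y ≠ -4), so both are valid.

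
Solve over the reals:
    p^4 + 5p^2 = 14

Let u = p^2. The equation becomes u^2 + 5u - 14 = 0.
Factor: (u - 2)(u + 7) = 0, so u = 2 or u = -7.
p^2 = 2 gives p = +/-sqrt(2) ~= +/-1.4142.
p^2 = -7 < 0 has no real solution.

p = -1.4142 or p = 1.4142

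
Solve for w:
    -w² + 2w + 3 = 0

w = -1 or w = 3

Factor: -1(w + 1)(w - 3) = 0.
So w = -1 or w = 3.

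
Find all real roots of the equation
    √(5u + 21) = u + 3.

u = 3

Square both sides: 5u + 21 = (u + 3)².
Expand and rearrange: u² + u - 12 = 0.
Solving gives u = 3 or u = -4.
Check each candidate in the original equation:
  u = 3: √(36) = 6, while u + 3 = 6 — valid.
  u = -4: √(1) = 1, while u + 3 = -1 — extraneous.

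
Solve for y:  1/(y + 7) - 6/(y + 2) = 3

Multiply both sides by (y + 7)(y + 2):
(y + 2) - 6(y + 7) = 3(y + 7)(y + 2).
Expand and collect terms: 3y² + 32y + 82 = 0.
By the quadratic formula, y = (-32 ± √40) / 6, so y ≈ -4.2792 or y ≈ -6.3874.
Neither value makes a denominator zero (y ≠ -7, y ≠ -2), so both are valid.

y = -6.3874 or y = -4.2792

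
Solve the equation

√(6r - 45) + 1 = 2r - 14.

r = 7.5 or r = 9

Isolate the radical: √(6r - 45) = 2r - 15.
Square both sides: 6r - 45 = (2r - 15)².
Expand and rearrange: 4r² - 66r + 270 = 0.
Solving gives r = 9 or r = 7.5.
Check each candidate in the original equation:
  r = 9: √(9) = 3, while 2r - 15 = 3 — valid.
  r = 7.5: √(0) = 0, while 2r - 15 = 0 — valid.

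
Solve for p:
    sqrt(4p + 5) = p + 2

Square both sides: 4p + 5 = (p + 2)^2.
Expand and rearrange: p^2 - 1 = 0.
Solving gives p = 1 or p = -1.
Check each candidate in the original equation:
  p = 1: sqrt(9) = 3, while p + 2 = 3 — valid.
  p = -1: sqrt(1) = 1, while p + 2 = 1 — valid.

p = -1 or p = 1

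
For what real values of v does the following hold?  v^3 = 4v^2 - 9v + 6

Rearrange: v^3 - 4v^2 + 9v - 6 = 0.
Possible rational roots are divisors of -6. Testing v = 1 gives 0, so (v - 1) is a factor.
Divide: v^3 - 4v^2 + 9v - 6 = (v - 1)(v^2 - 3v + 6).
The quadratic v^2 - 3v + 6 has discriminant -15 < 0, so no further real roots.

v = 1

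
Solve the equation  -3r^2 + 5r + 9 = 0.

Discriminant: (5)^2 - 4*(-3)*9 = 133.
Quadratic formula: r = (-5 +/- sqrt(133)) / (-6).
So r = 5/6 - sqrt(133)/6 ~= -1.0888 or r = 5/6 + sqrt(133)/6 ~= 2.7554.

r = -1.0888 or r = 2.7554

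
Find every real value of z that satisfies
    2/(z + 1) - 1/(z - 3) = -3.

z = -1.6218 or z = 3.2885

Multiply both sides by (z + 1)(z - 3):
2(z - 3) - (z + 1) = -3(z + 1)(z - 3).
Expand and collect terms: -3z^2 + 5z + 16 = 0.
By the quadratic formula, z = (-5 +/- sqrt(217)) / -6, so z ~= -1.6218 or z ~= 3.2885.
Neither value makes a denominator zero (z != -1, z != 3), so both are valid.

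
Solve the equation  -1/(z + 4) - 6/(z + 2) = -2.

z = -3.8117 or z = 1.3117

Multiply both sides by (z + 4)(z + 2):
-(z + 2) - 6(z + 4) = -2(z + 4)(z + 2).
Expand and collect terms: -2z² - 5z + 10 = 0.
By the quadratic formula, z = (5 ± √105) / -4, so z ≈ -3.8117 or z ≈ 1.3117.
Neither value makes a denominator zero (z ≠ -4, z ≠ -2), so both are valid.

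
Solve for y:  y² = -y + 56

y = -8 or y = 7

Bring every term to one side: y² + y - 56 = 0.
Factor: (y + 8)(y - 7) = 0.
So y = -8 or y = 7.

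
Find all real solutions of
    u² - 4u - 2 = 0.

u = -0.4495 or u = 4.4495

Discriminant: (-4)² − 4·1·(-2) = 24.
Quadratic formula: u = (4 ± √24) / 2.
So u = 2 + √(6) ≈ 4.4495 or u = 2 - √(6) ≈ -0.4495.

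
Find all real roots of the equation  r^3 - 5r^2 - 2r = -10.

r = -1.4142 or r = 1.4142 or r = 5

Rearrange: r^3 - 5r^2 - 2r + 10 = 0.
Possible rational roots are divisors of 10. Testing r = 5 gives 0, so (r - 5) is a factor.
Divide: r^3 - 5r^2 - 2r + 10 = (r - 5)(r^2 - 2).
Apply the quadratic formula to r^2 - 2 = 0: r = (0 +/- sqrt(8))/2, i.e. r ~= 1.4142 or r ~= -1.4142.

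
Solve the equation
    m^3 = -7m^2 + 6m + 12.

m = -7.5826 or m = -1 or m = 1.5826

Rearrange: m^3 + 7m^2 - 6m - 12 = 0.
Possible rational roots are divisors of -12. Testing m = -1 gives 0, so (m + 1) is a factor.
Divide: m^3 + 7m^2 - 6m - 12 = (m + 1)(m^2 + 6m - 12).
Apply the quadratic formula to m^2 + 6m - 12 = 0: m = (-6 +/- sqrt(84))/2, i.e. m ~= 1.5826 or m ~= -7.5826.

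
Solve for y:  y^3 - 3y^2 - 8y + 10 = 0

y = -2.3166 or y = 1 or y = 4.3166

Possible rational roots are divisors of 10. Testing y = 1 gives 0, so (y - 1) is a factor.
Divide: y^3 - 3y^2 - 8y + 10 = (y - 1)(y^2 - 2y - 10).
Apply the quadratic formula to y^2 - 2y - 10 = 0: y = (2 +/- sqrt(44))/2, i.e. y ~= 4.3166 or y ~= -2.3166.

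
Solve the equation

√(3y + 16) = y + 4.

y = 0

Square both sides: 3y + 16 = (y + 4)².
Expand and rearrange: y² + 5y = 0.
Solving gives y = 0 or y = -5.
Check each candidate in the original equation:
  y = 0: √(16) = 4, while y + 4 = 4 — valid.
  y = -5: √(1) = 1, while y + 4 = -1 — extraneous.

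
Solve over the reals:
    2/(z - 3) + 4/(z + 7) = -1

Multiply both sides by (z - 3)(z + 7):
2(z + 7) + 4(z - 3) = -(z - 3)(z + 7).
Expand and collect terms: -z² - 10z + 19 = 0.
By the quadratic formula, z = (10 ± √176) / -2, so z ≈ -11.6332 or z ≈ 1.6332.
Neither value makes a denominator zero (z ≠ 3, z ≠ -7), so both are valid.

z = -11.6332 or z = 1.6332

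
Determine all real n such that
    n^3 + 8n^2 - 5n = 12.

Rearrange: n^3 + 8n^2 - 5n - 12 = 0.
Possible rational roots are divisors of -12. Testing n = -1 gives 0, so (n + 1) is a factor.
Divide: n^3 + 8n^2 - 5n - 12 = (n + 1)(n^2 + 7n - 12).
Apply the quadratic formula to n^2 + 7n - 12 = 0: n = (-7 +/- sqrt(97))/2, i.e. n ~= 1.4244 or n ~= -8.4244.

n = -8.4244 or n = -1 or n = 1.4244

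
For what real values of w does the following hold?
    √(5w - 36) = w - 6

w = 8 or w = 9

Square both sides: 5w - 36 = (w - 6)².
Expand and rearrange: w² - 17w + 72 = 0.
Solving gives w = 9 or w = 8.
Check each candidate in the original equation:
  w = 9: √(9) = 3, while w - 6 = 3 — valid.
  w = 8: √(4) = 2, while w - 6 = 2 — valid.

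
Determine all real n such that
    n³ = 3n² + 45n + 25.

n = -5 or n = -0.5826 or n = 8.5826

Rearrange: n³ - 3n² - 45n - 25 = 0.
Possible rational roots are divisors of -25. Testing n = -5 gives 0, so (n + 5) is a factor.
Divide: n³ - 3n² - 45n - 25 = (n + 5)(n² - 8n - 5).
Apply the quadratic formula to n² - 8n - 5 = 0: n = (8 ± √84)/2, i.e. n ≈ 8.5826 or n ≈ -0.5826.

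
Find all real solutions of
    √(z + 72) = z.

z = 9

Square both sides: z + 72 = (z)².
Expand and rearrange: z² - z - 72 = 0.
Solving gives z = 9 or z = -8.
Check each candidate in the original equation:
  z = 9: √(81) = 9, while z = 9 — valid.
  z = -8: √(64) = 8, while z = -8 — extraneous.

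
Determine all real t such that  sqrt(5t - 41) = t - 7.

t = 9 or t = 10

Square both sides: 5t - 41 = (t - 7)^2.
Expand and rearrange: t^2 - 19t + 90 = 0.
Solving gives t = 10 or t = 9.
Check each candidate in the original equation:
  t = 10: sqrt(9) = 3, while t - 7 = 3 — valid.
  t = 9: sqrt(4) = 2, while t - 7 = 2 — valid.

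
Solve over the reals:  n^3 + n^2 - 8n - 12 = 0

n = -2 or n = 3

Possible rational roots are divisors of -12. Testing n = 3 gives 0, so (n - 3) is a factor.
Divide: n^3 + n^2 - 8n - 12 = (n - 3)(n^2 + 4n + 4).
The quadratic has the repeated root n = -2.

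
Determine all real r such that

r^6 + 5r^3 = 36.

Let u = r^3. The equation becomes u^2 + 5u - 36 = 0.
Factor: (u + 9)(u - 4) = 0, so u = -9 or u = 4.
r^3 = -9 gives r = -(9)^(1/3) ~= -2.0801.
r^3 = 4 gives r = (4)^(1/3) ~= 1.5874.

r = -2.0801 or r = 1.5874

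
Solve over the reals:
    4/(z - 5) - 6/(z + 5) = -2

Multiply both sides by (z - 5)(z + 5):
4(z + 5) - 6(z - 5) = -2(z - 5)(z + 5).
Expand and collect terms: -2z² + 2z = 0.
Factor or apply the quadratic formula: z = 0 or z = 1.
Neither value makes a denominator zero (z ≠ 5, z ≠ -5), so both are valid.

z = 0 or z = 1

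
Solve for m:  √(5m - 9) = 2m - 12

Square both sides: 5m - 9 = (2m - 12)².
Expand and rearrange: 4m² - 53m + 153 = 0.
Solving gives m = 9 or m = 4.25.
Check each candidate in the original equation:
  m = 9: √(36) = 6, while 2m - 12 = 6 — valid.
  m = 4.25: √(12.25) = 3.5, while 2m - 12 = -3.5 — extraneous.

m = 9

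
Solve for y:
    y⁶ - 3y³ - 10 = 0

y = -1.2599 or y = 1.71

Let u = y³. The equation becomes u² - 3u - 10 = 0.
Factor: (u - 5)(u + 2) = 0, so u = 5 or u = -2.
y³ = 5 gives y = ∛(5) ≈ 1.71.
y³ = -2 gives y = -∛(2) ≈ -1.2599.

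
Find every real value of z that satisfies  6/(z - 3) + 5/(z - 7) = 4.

Multiply both sides by (z - 3)(z - 7):
6(z - 7) + 5(z - 3) = 4(z - 3)(z - 7).
Expand and collect terms: 4z² - 51z + 141 = 0.
By the quadratic formula, z = (51 ± √345) / 8, so z ≈ 8.6968 or z ≈ 4.0532.
Neither value makes a denominator zero (z ≠ 3, z ≠ 7), so both are valid.

z = 4.0532 or z = 8.6968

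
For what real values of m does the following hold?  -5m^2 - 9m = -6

m = -2.3177 or m = 0.5177

Rearrange to standard form: -5m^2 - 9m + 6 = 0.
Discriminant: (-9)^2 - 4*(-5)*6 = 201.
Quadratic formula: m = (9 +/- sqrt(201)) / (-10).
So m = -sqrt(201)/10 - 9/10 ~= -2.3177 or m = -9/10 + sqrt(201)/10 ~= 0.5177.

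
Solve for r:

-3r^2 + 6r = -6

Rearrange to standard form: -3r^2 + 6r + 6 = 0.
Discriminant: (6)^2 - 4*(-3)*6 = 108.
Quadratic formula: r = (-6 +/- sqrt(108)) / (-6).
So r = 1 - sqrt(3) ~= -0.7321 or r = 1 + sqrt(3) ~= 2.7321.

r = -0.7321 or r = 2.7321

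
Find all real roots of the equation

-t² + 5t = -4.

Rearrange to standard form: -t² + 5t + 4 = 0.
Discriminant: (5)² − 4·(-1)·4 = 41.
Quadratic formula: t = (-5 ± √41) / (-2).
So t = 5/2 - √(41)/2 ≈ -0.7016 or t = 5/2 + √(41)/2 ≈ 5.7016.

t = -0.7016 or t = 5.7016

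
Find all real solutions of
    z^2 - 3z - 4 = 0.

Factor: (z + 1)(z - 4) = 0.
So z = -1 or z = 4.

z = -1 or z = 4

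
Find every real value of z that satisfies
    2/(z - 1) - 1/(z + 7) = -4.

z = -6.7327 or z = 0.4827

Multiply both sides by (z - 1)(z + 7):
2(z + 7) - (z - 1) = -4(z - 1)(z + 7).
Expand and collect terms: -4z² - 25z + 13 = 0.
By the quadratic formula, z = (25 ± √833) / -8, so z ≈ -6.7327 or z ≈ 0.4827.
Neither value makes a denominator zero (z ≠ 1, z ≠ -7), so both are valid.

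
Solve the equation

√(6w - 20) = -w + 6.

w = 4

Square both sides: 6w - 20 = (-w + 6)².
Expand and rearrange: w² - 18w + 56 = 0.
Solving gives w = 14 or w = 4.
Check each candidate in the original equation:
  w = 14: √(64) = 8, while -w + 6 = -8 — extraneous.
  w = 4: √(4) = 2, while -w + 6 = 2 — valid.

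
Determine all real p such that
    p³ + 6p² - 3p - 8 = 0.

p = -6.2749 or p = -1 or p = 1.2749

Possible rational roots are divisors of -8. Testing p = -1 gives 0, so (p + 1) is a factor.
Divide: p³ + 6p² - 3p - 8 = (p + 1)(p² + 5p - 8).
Apply the quadratic formula to p² + 5p - 8 = 0: p = (-5 ± √57)/2, i.e. p ≈ 1.2749 or p ≈ -6.2749.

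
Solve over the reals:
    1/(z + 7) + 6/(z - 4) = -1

Multiply both sides by (z + 7)(z - 4):
(z - 4) + 6(z + 7) = -(z + 7)(z - 4).
Expand and collect terms: -z^2 - 10z - 10 = 0.
By the quadratic formula, z = (10 +/- sqrt(60)) / -2, so z ~= -8.873 or z ~= -1.127.
Neither value makes a denominator zero (z != -7, z != 4), so both are valid.

z = -8.873 or z = -1.127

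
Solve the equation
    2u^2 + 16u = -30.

u = -5 or u = -3

Bring every term to one side: 2u^2 + 16u + 30 = 0.
Factor: 2(u + 5)(u + 3) = 0.
So u = -5 or u = -3.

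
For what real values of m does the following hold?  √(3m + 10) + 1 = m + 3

Isolate the radical: √(3m + 10) = m + 2.
Square both sides: 3m + 10 = (m + 2)².
Expand and rearrange: m² + m - 6 = 0.
Solving gives m = 2 or m = -3.
Check each candidate in the original equation:
  m = 2: √(16) = 4, while m + 2 = 4 — valid.
  m = -3: √(1) = 1, while m + 2 = -1 — extraneous.

m = 2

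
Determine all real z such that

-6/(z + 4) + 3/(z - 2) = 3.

z = -5.772 or z = 2.772

Multiply both sides by (z + 4)(z - 2):
-6(z - 2) + 3(z + 4) = 3(z + 4)(z - 2).
Expand and collect terms: 3z^2 + 9z - 48 = 0.
By the quadratic formula, z = (-9 +/- sqrt(657)) / 6, so z ~= 2.772 or z ~= -5.772.
Neither value makes a denominator zero (z != -4, z != 2), so both are valid.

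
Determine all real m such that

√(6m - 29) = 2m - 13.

Square both sides: 6m - 29 = (2m - 13)².
Expand and rearrange: 4m² - 58m + 198 = 0.
Solving gives m = 9 or m = 5.5.
Check each candidate in the original equation:
  m = 9: √(25) = 5, while 2m - 13 = 5 — valid.
  m = 5.5: √(4) = 2, while 2m - 13 = -2 — extraneous.

m = 9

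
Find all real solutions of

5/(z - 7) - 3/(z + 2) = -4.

Multiply both sides by (z - 7)(z + 2):
5(z + 2) - 3(z - 7) = -4(z - 7)(z + 2).
Expand and collect terms: -4z^2 + 18z + 25 = 0.
By the quadratic formula, z = (-18 +/- sqrt(724)) / -8, so z ~= -1.1134 or z ~= 5.6134.
Neither value makes a denominator zero (z != 7, z != -2), so both are valid.

z = -1.1134 or z = 5.6134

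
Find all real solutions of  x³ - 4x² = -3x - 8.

Rearrange: x³ - 4x² + 3x + 8 = 0.
Possible rational roots are divisors of 8. Testing x = -1 gives 0, so (x + 1) is a factor.
Divide: x³ - 4x² + 3x + 8 = (x + 1)(x² - 5x + 8).
The quadratic x² - 5x + 8 has discriminant -7 < 0, so no further real roots.

x = -1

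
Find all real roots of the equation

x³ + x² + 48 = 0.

Possible rational roots are divisors of 48. Testing x = -4 gives 0, so (x + 4) is a factor.
Divide: x³ + x² + 48 = (x + 4)(x² - 3x + 12).
The quadratic x² - 3x + 12 has discriminant -39 < 0, so no further real roots.

x = -4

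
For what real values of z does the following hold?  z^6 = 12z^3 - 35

z = 1.71 or z = 1.9129

Let u = z^3. The equation becomes u^2 - 12u + 35 = 0.
Factor: (u - 7)(u - 5) = 0, so u = 7 or u = 5.
z^3 = 7 gives z = (7)^(1/3) ~= 1.9129.
z^3 = 5 gives z = (5)^(1/3) ~= 1.71.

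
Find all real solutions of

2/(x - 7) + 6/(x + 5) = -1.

Multiply both sides by (x - 7)(x + 5):
2(x + 5) + 6(x - 7) = -(x - 7)(x + 5).
Expand and collect terms: -x^2 - 6x + 67 = 0.
By the quadratic formula, x = (6 +/- sqrt(304)) / -2, so x ~= -11.7178 or x ~= 5.7178.
Neither value makes a denominator zero (x != 7, x != -5), so both are valid.

x = -11.7178 or x = 5.7178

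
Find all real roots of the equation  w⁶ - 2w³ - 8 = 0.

Let u = w³. The equation becomes u² - 2u - 8 = 0.
Factor: (u + 2)(u - 4) = 0, so u = -2 or u = 4.
w³ = -2 gives w = -∛(2) ≈ -1.2599.
w³ = 4 gives w = ∛(4) ≈ 1.5874.

w = -1.2599 or w = 1.5874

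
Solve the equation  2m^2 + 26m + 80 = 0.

m = -8 or m = -5

Factor: 2(m + 8)(m + 5) = 0.
So m = -8 or m = -5.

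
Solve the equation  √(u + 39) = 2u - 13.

Square both sides: u + 39 = (2u - 13)².
Expand and rearrange: 4u² - 53u + 130 = 0.
Solving gives u = 10 or u = 3.25.
Check each candidate in the original equation:
  u = 10: √(49) = 7, while 2u - 13 = 7 — valid.
  u = 3.25: √(42.25) = 6.5, while 2u - 13 = -6.5 — extraneous.

u = 10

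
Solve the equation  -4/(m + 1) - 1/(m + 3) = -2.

Multiply both sides by (m + 1)(m + 3):
-4(m + 3) - (m + 1) = -2(m + 1)(m + 3).
Expand and collect terms: -2m² - 3m + 7 = 0.
By the quadratic formula, m = (3 ± √65) / -4, so m ≈ -2.7656 or m ≈ 1.2656.
Neither value makes a denominator zero (m ≠ -1, m ≠ -3), so both are valid.

m = -2.7656 or m = 1.2656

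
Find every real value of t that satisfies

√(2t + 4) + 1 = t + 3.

Isolate the radical: √(2t + 4) = t + 2.
Square both sides: 2t + 4 = (t + 2)².
Expand and rearrange: t² + 2t = 0.
Solving gives t = 0 or t = -2.
Check each candidate in the original equation:
  t = 0: √(4) = 2, while t + 2 = 2 — valid.
  t = -2: √(0) = 0, while t + 2 = 0 — valid.

t = -2 or t = 0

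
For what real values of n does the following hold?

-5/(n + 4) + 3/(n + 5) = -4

Multiply both sides by (n + 4)(n + 5):
-5(n + 5) + 3(n + 4) = -4(n + 4)(n + 5).
Expand and collect terms: -4n² - 34n - 67 = 0.
By the quadratic formula, n = (34 ± √84) / -8, so n ≈ -5.3956 or n ≈ -3.1044.
Neither value makes a denominator zero (n ≠ -4, n ≠ -5), so both are valid.

n = -5.3956 or n = -3.1044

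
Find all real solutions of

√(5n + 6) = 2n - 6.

n = 6

Square both sides: 5n + 6 = (2n - 6)².
Expand and rearrange: 4n² - 29n + 30 = 0.
Solving gives n = 6 or n = 1.25.
Check each candidate in the original equation:
  n = 6: √(36) = 6, while 2n - 6 = 6 — valid.
  n = 1.25: √(12.25) = 3.5, while 2n - 6 = -3.5 — extraneous.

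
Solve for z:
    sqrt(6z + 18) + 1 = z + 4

Isolate the radical: sqrt(6z + 18) = z + 3.
Square both sides: 6z + 18 = (z + 3)^2.
Expand and rearrange: z^2 - 9 = 0.
Solving gives z = 3 or z = -3.
Check each candidate in the original equation:
  z = 3: sqrt(36) = 6, while z + 3 = 6 — valid.
  z = -3: sqrt(0) = 0, while z + 3 = 0 — valid.

z = -3 or z = 3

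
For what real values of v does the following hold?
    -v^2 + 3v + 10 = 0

v = -2 or v = 5

Factor: -1(v + 2)(v - 5) = 0.
So v = -2 or v = 5.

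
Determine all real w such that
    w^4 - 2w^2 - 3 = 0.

Let u = w^2. The equation becomes u^2 - 2u - 3 = 0.
Factor: (u - 3)(u + 1) = 0, so u = 3 or u = -1.
w^2 = 3 gives w = +/-sqrt(3) ~= +/-1.7321.
w^2 = -1 < 0 has no real solution.

w = -1.7321 or w = 1.7321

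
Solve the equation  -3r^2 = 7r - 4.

Rearrange to standard form: -3r^2 - 7r + 4 = 0.
Discriminant: (-7)^2 - 4*(-3)*4 = 97.
Quadratic formula: r = (7 +/- sqrt(97)) / (-6).
So r = -sqrt(97)/6 - 7/6 ~= -2.8081 or r = -7/6 + sqrt(97)/6 ~= 0.4748.

r = -2.8081 or r = 0.4748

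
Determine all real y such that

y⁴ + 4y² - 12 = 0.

y = -1.4142 or y = 1.4142

Let u = y². The equation becomes u² + 4u - 12 = 0.
Factor: (u + 6)(u - 2) = 0, so u = -6 or u = 2.
y² = -6 < 0 has no real solution.
y² = 2 gives y = ±√(2) ≈ ±1.4142.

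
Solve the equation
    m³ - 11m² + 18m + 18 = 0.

Possible rational roots are divisors of 18. Testing m = 3 gives 0, so (m - 3) is a factor.
Divide: m³ - 11m² + 18m + 18 = (m - 3)(m² - 8m - 6).
Apply the quadratic formula to m² - 8m - 6 = 0: m = (8 ± √88)/2, i.e. m ≈ 8.6904 or m ≈ -0.6904.

m = -0.6904 or m = 3 or m = 8.6904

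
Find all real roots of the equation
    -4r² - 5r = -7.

r = -2.0881 or r = 0.8381

Rearrange to standard form: -4r² - 5r + 7 = 0.
Discriminant: (-5)² − 4·(-4)·7 = 137.
Quadratic formula: r = (5 ± √137) / (-8).
So r = -√(137)/8 - 5/8 ≈ -2.0881 or r = -5/8 + √(137)/8 ≈ 0.8381.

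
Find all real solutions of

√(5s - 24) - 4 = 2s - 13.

s = 5 or s = 5.25

Isolate the radical: √(5s - 24) = 2s - 9.
Square both sides: 5s - 24 = (2s - 9)².
Expand and rearrange: 4s² - 41s + 105 = 0.
Solving gives s = 5.25 or s = 5.
Check each candidate in the original equation:
  s = 5.25: √(2.25) = 1.5, while 2s - 9 = 1.5 — valid.
  s = 5: √(1) = 1, while 2s - 9 = 1 — valid.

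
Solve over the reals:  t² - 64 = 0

Factor: (t - 8)(t + 8) = 0.
So t = 8 or t = -8.

t = -8 or t = 8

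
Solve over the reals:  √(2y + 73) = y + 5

Square both sides: 2y + 73 = (y + 5)².
Expand and rearrange: y² + 8y - 48 = 0.
Solving gives y = 4 or y = -12.
Check each candidate in the original equation:
  y = 4: √(81) = 9, while y + 5 = 9 — valid.
  y = -12: √(49) = 7, while y + 5 = -7 — extraneous.

y = 4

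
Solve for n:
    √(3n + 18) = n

n = 6

Square both sides: 3n + 18 = (n)².
Expand and rearrange: n² - 3n - 18 = 0.
Solving gives n = 6 or n = -3.
Check each candidate in the original equation:
  n = 6: √(36) = 6, while n = 6 — valid.
  n = -3: √(9) = 3, while n = -3 — extraneous.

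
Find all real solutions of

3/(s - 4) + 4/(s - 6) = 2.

Multiply both sides by (s - 4)(s - 6):
3(s - 6) + 4(s - 4) = 2(s - 4)(s - 6).
Expand and collect terms: 2s² - 27s + 82 = 0.
By the quadratic formula, s = (27 ± √73) / 4, so s ≈ 8.886 or s ≈ 4.614.
Neither value makes a denominator zero (s ≠ 4, s ≠ 6), so both are valid.

s = 4.614 or s = 8.886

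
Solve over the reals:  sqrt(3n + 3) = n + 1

Square both sides: 3n + 3 = (n + 1)^2.
Expand and rearrange: n^2 - n - 2 = 0.
Solving gives n = 2 or n = -1.
Check each candidate in the original equation:
  n = 2: sqrt(9) = 3, while n + 1 = 3 — valid.
  n = -1: sqrt(0) = 0, while n + 1 = 0 — valid.

n = -1 or n = 2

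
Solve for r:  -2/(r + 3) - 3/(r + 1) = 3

Multiply both sides by (r + 3)(r + 1):
-2(r + 1) - 3(r + 3) = 3(r + 3)(r + 1).
Expand and collect terms: 3r^2 + 17r + 20 = 0.
Factor or apply the quadratic formula: r = -1.6667 or r = -4.
Neither value makes a denominator zero (r != -3, r != -1), so both are valid.

r = -4 or r = -1.6667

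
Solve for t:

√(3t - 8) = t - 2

Square both sides: 3t - 8 = (t - 2)².
Expand and rearrange: t² - 7t + 12 = 0.
Solving gives t = 4 or t = 3.
Check each candidate in the original equation:
  t = 4: √(4) = 2, while t - 2 = 2 — valid.
  t = 3: √(1) = 1, while t - 2 = 1 — valid.

t = 3 or t = 4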